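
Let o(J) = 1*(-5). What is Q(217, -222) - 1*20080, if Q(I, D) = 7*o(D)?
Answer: -20115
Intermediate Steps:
o(J) = -5
Q(I, D) = -35 (Q(I, D) = 7*(-5) = -35)
Q(217, -222) - 1*20080 = -35 - 1*20080 = -35 - 20080 = -20115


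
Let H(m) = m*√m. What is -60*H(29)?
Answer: -1740*√29 ≈ -9370.2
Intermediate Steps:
H(m) = m^(3/2)
-60*H(29) = -1740*√29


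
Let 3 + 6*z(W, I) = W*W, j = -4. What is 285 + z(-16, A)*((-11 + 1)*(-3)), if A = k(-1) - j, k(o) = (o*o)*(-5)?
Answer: 1550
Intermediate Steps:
k(o) = -5*o² (k(o) = o²*(-5) = -5*o²)
A = -1 (A = -5*(-1)² - 1*(-4) = -5*1 + 4 = -5 + 4 = -1)
z(W, I) = -½ + W²/6 (z(W, I) = -½ + (W*W)/6 = -½ + W²/6)
285 + z(-16, A)*((-11 + 1)*(-3)) = 285 + (-½ + (⅙)*(-16)²)*((-11 + 1)*(-3)) = 285 + (-½ + (⅙)*256)*(-10*(-3)) = 285 + (-½ + 128/3)*30 = 285 + (253/6)*30 = 285 + 1265 = 1550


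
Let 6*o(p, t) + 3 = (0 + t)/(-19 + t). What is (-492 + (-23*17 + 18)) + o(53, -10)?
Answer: -150587/174 ≈ -865.44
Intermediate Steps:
o(p, t) = -½ + t/(6*(-19 + t)) (o(p, t) = -½ + ((0 + t)/(-19 + t))/6 = -½ + (t/(-19 + t))/6 = -½ + t/(6*(-19 + t)))
(-492 + (-23*17 + 18)) + o(53, -10) = (-492 + (-23*17 + 18)) + (57 - 2*(-10))/(6*(-19 - 10)) = (-492 + (-391 + 18)) + (⅙)*(57 + 20)/(-29) = (-492 - 373) + (⅙)*(-1/29)*77 = -865 - 77/174 = -150587/174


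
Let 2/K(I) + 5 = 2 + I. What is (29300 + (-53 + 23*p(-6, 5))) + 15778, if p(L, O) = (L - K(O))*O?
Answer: 44220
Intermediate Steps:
K(I) = 2/(-3 + I) (K(I) = 2/(-5 + (2 + I)) = 2/(-3 + I))
p(L, O) = O*(L - 2/(-3 + O)) (p(L, O) = (L - 2/(-3 + O))*O = O*(L - 2/(-3 + O)))
(29300 + (-53 + 23*p(-6, 5))) + 15778 = (29300 + (-53 + 23*(5*(-2 - 6*(-3 + 5))/(-3 + 5)))) + 15778 = (29300 + (-53 + 23*(5*(-2 - 6*2)/2))) + 15778 = (29300 + (-53 + 23*(5*(½)*(-2 - 12)))) + 15778 = (29300 + (-53 + 23*(5*(½)*(-14)))) + 15778 = (29300 + (-53 + 23*(-35))) + 15778 = (29300 + (-53 - 805)) + 15778 = (29300 - 858) + 15778 = 28442 + 15778 = 44220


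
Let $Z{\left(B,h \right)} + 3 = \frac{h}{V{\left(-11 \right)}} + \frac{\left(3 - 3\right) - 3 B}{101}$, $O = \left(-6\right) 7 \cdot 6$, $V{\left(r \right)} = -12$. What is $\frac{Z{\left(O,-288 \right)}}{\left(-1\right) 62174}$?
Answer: $- \frac{411}{897082} \approx -0.00045815$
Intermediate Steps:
$O = -252$ ($O = \left(-42\right) 6 = -252$)
$Z{\left(B,h \right)} = -3 - \frac{3 B}{101} - \frac{h}{12}$ ($Z{\left(B,h \right)} = -3 + \left(\frac{h}{-12} + \frac{\left(3 - 3\right) - 3 B}{101}\right) = -3 + \left(h \left(- \frac{1}{12}\right) + \left(0 - 3 B\right) \frac{1}{101}\right) = -3 + \left(- \frac{h}{12} + - 3 B \frac{1}{101}\right) = -3 - \left(\frac{h}{12} + \frac{3 B}{101}\right) = -3 - \frac{3 B}{101} - \frac{h}{12}$)
$\frac{Z{\left(O,-288 \right)}}{\left(-1\right) 62174} = \frac{-3 - - \frac{756}{101} - -24}{\left(-1\right) 62174} = \frac{-3 + \frac{756}{101} + 24}{-62174} = \frac{2877}{101} \left(- \frac{1}{62174}\right) = - \frac{411}{897082}$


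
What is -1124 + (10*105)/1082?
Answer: -607559/541 ≈ -1123.0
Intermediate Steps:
-1124 + (10*105)/1082 = -1124 + 1050*(1/1082) = -1124 + 525/541 = -607559/541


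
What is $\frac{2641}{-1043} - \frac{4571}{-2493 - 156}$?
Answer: $- \frac{2228456}{2762907} \approx -0.80656$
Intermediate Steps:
$\frac{2641}{-1043} - \frac{4571}{-2493 - 156} = 2641 \left(- \frac{1}{1043}\right) - \frac{4571}{-2649} = - \frac{2641}{1043} - - \frac{4571}{2649} = - \frac{2641}{1043} + \frac{4571}{2649} = - \frac{2228456}{2762907}$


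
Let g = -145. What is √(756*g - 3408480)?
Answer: 30*I*√3909 ≈ 1875.7*I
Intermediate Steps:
√(756*g - 3408480) = √(756*(-145) - 3408480) = √(-109620 - 3408480) = √(-3518100) = 30*I*√3909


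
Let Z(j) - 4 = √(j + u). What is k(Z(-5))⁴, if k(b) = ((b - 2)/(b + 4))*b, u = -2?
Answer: (-61993*I - 6024*√7)/(-1457*I + 1824*√7) ≈ 0.52769 - 12.687*I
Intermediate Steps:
Z(j) = 4 + √(-2 + j) (Z(j) = 4 + √(j - 2) = 4 + √(-2 + j))
k(b) = b*(-2 + b)/(4 + b) (k(b) = ((-2 + b)/(4 + b))*b = b*(-2 + b)/(4 + b))
k(Z(-5))⁴ = ((4 + √(-2 - 5))*(-2 + (4 + √(-2 - 5)))/(4 + (4 + √(-2 - 5))))⁴ = ((4 + √(-7))*(-2 + (4 + √(-7)))/(4 + (4 + √(-7))))⁴ = ((4 + I*√7)*(-2 + (4 + I*√7))/(4 + (4 + I*√7)))⁴ = ((4 + I*√7)*(2 + I*√7)/(8 + I*√7))⁴ = ((2 + I*√7)*(4 + I*√7)/(8 + I*√7))⁴ = (2 + I*√7)⁴*(4 + I*√7)⁴/(8 + I*√7)⁴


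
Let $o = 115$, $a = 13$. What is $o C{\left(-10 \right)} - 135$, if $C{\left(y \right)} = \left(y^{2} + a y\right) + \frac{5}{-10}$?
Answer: $- \frac{7285}{2} \approx -3642.5$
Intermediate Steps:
$C{\left(y \right)} = - \frac{1}{2} + y^{2} + 13 y$ ($C{\left(y \right)} = \left(y^{2} + 13 y\right) + \frac{5}{-10} = \left(y^{2} + 13 y\right) + 5 \left(- \frac{1}{10}\right) = \left(y^{2} + 13 y\right) - \frac{1}{2} = - \frac{1}{2} + y^{2} + 13 y$)
$o C{\left(-10 \right)} - 135 = 115 \left(- \frac{1}{2} + \left(-10\right)^{2} + 13 \left(-10\right)\right) - 135 = 115 \left(- \frac{1}{2} + 100 - 130\right) - 135 = 115 \left(- \frac{61}{2}\right) - 135 = - \frac{7015}{2} - 135 = - \frac{7285}{2}$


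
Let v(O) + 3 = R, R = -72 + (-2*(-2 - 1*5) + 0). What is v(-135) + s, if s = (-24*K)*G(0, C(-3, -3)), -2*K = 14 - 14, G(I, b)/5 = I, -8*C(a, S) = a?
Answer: -61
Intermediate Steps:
C(a, S) = -a/8
G(I, b) = 5*I
K = 0 (K = -(14 - 14)/2 = -½*0 = 0)
s = 0 (s = (-24*0)*(5*0) = 0*0 = 0)
R = -58 (R = -72 + (-2*(-2 - 5) + 0) = -72 + (-2*(-7) + 0) = -72 + (14 + 0) = -72 + 14 = -58)
v(O) = -61 (v(O) = -3 - 58 = -61)
v(-135) + s = -61 + 0 = -61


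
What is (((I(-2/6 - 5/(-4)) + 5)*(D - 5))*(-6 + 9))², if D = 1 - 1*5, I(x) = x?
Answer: 408321/16 ≈ 25520.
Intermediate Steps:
D = -4 (D = 1 - 5 = -4)
(((I(-2/6 - 5/(-4)) + 5)*(D - 5))*(-6 + 9))² = ((((-2/6 - 5/(-4)) + 5)*(-4 - 5))*(-6 + 9))² = ((((-2*⅙ - 5*(-¼)) + 5)*(-9))*3)² = ((((-⅓ + 5/4) + 5)*(-9))*3)² = (((11/12 + 5)*(-9))*3)² = (((71/12)*(-9))*3)² = (-213/4*3)² = (-639/4)² = 408321/16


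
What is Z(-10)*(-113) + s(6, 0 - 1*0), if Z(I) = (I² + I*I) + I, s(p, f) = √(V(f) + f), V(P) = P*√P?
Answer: -21470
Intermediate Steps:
V(P) = P^(3/2)
s(p, f) = √(f + f^(3/2)) (s(p, f) = √(f^(3/2) + f) = √(f + f^(3/2)))
Z(I) = I + 2*I² (Z(I) = (I² + I²) + I = 2*I² + I = I + 2*I²)
Z(-10)*(-113) + s(6, 0 - 1*0) = -10*(1 + 2*(-10))*(-113) + √((0 - 1*0) + (0 - 1*0)^(3/2)) = -10*(1 - 20)*(-113) + √((0 + 0) + (0 + 0)^(3/2)) = -10*(-19)*(-113) + √(0 + 0^(3/2)) = 190*(-113) + √(0 + 0) = -21470 + √0 = -21470 + 0 = -21470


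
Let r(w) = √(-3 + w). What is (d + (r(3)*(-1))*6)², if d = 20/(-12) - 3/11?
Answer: 4096/1089 ≈ 3.7612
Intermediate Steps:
d = -64/33 (d = 20*(-1/12) - 3*1/11 = -5/3 - 3/11 = -64/33 ≈ -1.9394)
(d + (r(3)*(-1))*6)² = (-64/33 + (√(-3 + 3)*(-1))*6)² = (-64/33 + (√0*(-1))*6)² = (-64/33 + (0*(-1))*6)² = (-64/33 + 0*6)² = (-64/33 + 0)² = (-64/33)² = 4096/1089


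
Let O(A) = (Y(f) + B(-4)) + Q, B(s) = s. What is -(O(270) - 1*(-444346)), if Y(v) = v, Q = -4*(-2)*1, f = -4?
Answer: -444346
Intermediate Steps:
Q = 8 (Q = 8*1 = 8)
O(A) = 0 (O(A) = (-4 - 4) + 8 = -8 + 8 = 0)
-(O(270) - 1*(-444346)) = -(0 - 1*(-444346)) = -(0 + 444346) = -1*444346 = -444346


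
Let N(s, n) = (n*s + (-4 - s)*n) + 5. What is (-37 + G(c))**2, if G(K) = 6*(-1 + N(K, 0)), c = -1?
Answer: 169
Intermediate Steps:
N(s, n) = 5 + n*s + n*(-4 - s) (N(s, n) = (n*s + n*(-4 - s)) + 5 = 5 + n*s + n*(-4 - s))
G(K) = 24 (G(K) = 6*(-1 + (5 - 4*0)) = 6*(-1 + (5 + 0)) = 6*(-1 + 5) = 6*4 = 24)
(-37 + G(c))**2 = (-37 + 24)**2 = (-13)**2 = 169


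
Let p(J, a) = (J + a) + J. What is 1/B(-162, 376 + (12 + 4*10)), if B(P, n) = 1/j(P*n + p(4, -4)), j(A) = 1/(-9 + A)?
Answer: -1/69341 ≈ -1.4421e-5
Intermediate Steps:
p(J, a) = a + 2*J
B(P, n) = -5 + P*n (B(P, n) = 1/(1/(-9 + (P*n + (-4 + 2*4)))) = 1/(1/(-9 + (P*n + (-4 + 8)))) = 1/(1/(-9 + (P*n + 4))) = 1/(1/(-9 + (4 + P*n))) = 1/(1/(-5 + P*n)) = -5 + P*n)
1/B(-162, 376 + (12 + 4*10)) = 1/(-5 - 162*(376 + (12 + 4*10))) = 1/(-5 - 162*(376 + (12 + 40))) = 1/(-5 - 162*(376 + 52)) = 1/(-5 - 162*428) = 1/(-5 - 69336) = 1/(-69341) = -1/69341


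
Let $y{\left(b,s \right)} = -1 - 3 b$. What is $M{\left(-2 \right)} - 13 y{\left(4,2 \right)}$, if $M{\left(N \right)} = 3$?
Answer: $172$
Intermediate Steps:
$M{\left(-2 \right)} - 13 y{\left(4,2 \right)} = 3 - 13 \left(-1 - 12\right) = 3 - -169 = 3 + 169 = 172$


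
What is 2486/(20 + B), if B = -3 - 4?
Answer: 2486/13 ≈ 191.23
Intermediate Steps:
B = -7
2486/(20 + B) = 2486/(20 - 7) = 2486/13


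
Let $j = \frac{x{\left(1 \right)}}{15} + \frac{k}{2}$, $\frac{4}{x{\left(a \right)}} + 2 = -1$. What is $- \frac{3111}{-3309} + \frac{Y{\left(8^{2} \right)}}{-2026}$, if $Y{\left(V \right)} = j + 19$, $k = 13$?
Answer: $\frac{186564019}{201121020} \approx 0.92762$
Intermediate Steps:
$x{\left(a \right)} = - \frac{4}{3}$ ($x{\left(a \right)} = \frac{4}{-2 - 1} = \frac{4}{-3} = 4 \left(- \frac{1}{3}\right) = - \frac{4}{3}$)
$j = \frac{577}{90}$ ($j = - \frac{4}{3 \cdot 15} + \frac{13}{2} = \left(- \frac{4}{3}\right) \frac{1}{15} + 13 \cdot \frac{1}{2} = - \frac{4}{45} + \frac{13}{2} = \frac{577}{90} \approx 6.4111$)
$Y{\left(V \right)} = \frac{2287}{90}$ ($Y{\left(V \right)} = \frac{577}{90} + 19 = \frac{2287}{90}$)
$- \frac{3111}{-3309} + \frac{Y{\left(8^{2} \right)}}{-2026} = - \frac{3111}{-3309} + \frac{2287}{90 \left(-2026\right)} = \left(-3111\right) \left(- \frac{1}{3309}\right) + \frac{2287}{90} \left(- \frac{1}{2026}\right) = \frac{1037}{1103} - \frac{2287}{182340} = \frac{186564019}{201121020}$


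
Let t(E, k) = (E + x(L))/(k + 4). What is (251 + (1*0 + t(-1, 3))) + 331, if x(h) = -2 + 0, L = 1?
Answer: 4071/7 ≈ 581.57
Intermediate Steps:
x(h) = -2
t(E, k) = (-2 + E)/(4 + k) (t(E, k) = (E - 2)/(k + 4) = (-2 + E)/(4 + k))
(251 + (1*0 + t(-1, 3))) + 331 = (251 + (1*0 + (-2 - 1)/(4 + 3))) + 331 = (251 + (0 - 3/7)) + 331 = (251 - 3/7) + 331 = 1754/7 + 331 = 4071/7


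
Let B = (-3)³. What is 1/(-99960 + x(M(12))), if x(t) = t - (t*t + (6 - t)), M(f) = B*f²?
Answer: -1/15224286 ≈ -6.5685e-8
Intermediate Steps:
B = -27
M(f) = -27*f²
x(t) = -6 - t² + 2*t (x(t) = t - (t² + (6 - t)) = t - (6 + t² - t) = t + (-6 + t - t²) = -6 - t² + 2*t)
1/(-99960 + x(M(12))) = 1/(-99960 + (-6 - (-27*12²)² + 2*(-27*12²))) = 1/(-99960 + (-6 - (-27*144)² + 2*(-27*144))) = 1/(-99960 + (-6 - 1*(-3888)² + 2*(-3888))) = 1/(-99960 + (-6 - 1*15116544 - 7776)) = 1/(-99960 + (-6 - 15116544 - 7776)) = 1/(-99960 - 15124326) = 1/(-15224286) = -1/15224286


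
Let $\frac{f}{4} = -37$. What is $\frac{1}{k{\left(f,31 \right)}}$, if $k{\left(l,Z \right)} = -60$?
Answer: $- \frac{1}{60} \approx -0.016667$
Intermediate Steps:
$f = -148$ ($f = 4 \left(-37\right) = -148$)
$\frac{1}{k{\left(f,31 \right)}} = \frac{1}{-60} = - \frac{1}{60}$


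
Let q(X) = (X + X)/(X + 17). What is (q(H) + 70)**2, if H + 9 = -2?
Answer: 39601/9 ≈ 4400.1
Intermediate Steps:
H = -11 (H = -9 - 2 = -11)
q(X) = 2*X/(17 + X) (q(X) = (2*X)/(17 + X) = 2*X/(17 + X))
(q(H) + 70)**2 = (2*(-11)/(17 - 11) + 70)**2 = (2*(-11)/6 + 70)**2 = (2*(-11)*(1/6) + 70)**2 = (-11/3 + 70)**2 = (199/3)**2 = 39601/9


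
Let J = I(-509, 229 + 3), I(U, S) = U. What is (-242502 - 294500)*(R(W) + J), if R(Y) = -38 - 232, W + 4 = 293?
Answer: 418324558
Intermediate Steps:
W = 289 (W = -4 + 293 = 289)
R(Y) = -270
J = -509
(-242502 - 294500)*(R(W) + J) = (-242502 - 294500)*(-270 - 509) = -537002*(-779) = 418324558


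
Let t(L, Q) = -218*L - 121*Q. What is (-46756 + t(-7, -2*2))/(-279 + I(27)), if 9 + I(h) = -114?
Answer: 22373/201 ≈ 111.31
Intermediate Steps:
I(h) = -123 (I(h) = -9 - 114 = -123)
(-46756 + t(-7, -2*2))/(-279 + I(27)) = (-46756 + (-218*(-7) - (-242)*2))/(-279 - 123) = (-46756 + (1526 - 121*(-4)))/(-402) = (-46756 + (1526 + 484))*(-1/402) = (-46756 + 2010)*(-1/402) = -44746*(-1/402) = 22373/201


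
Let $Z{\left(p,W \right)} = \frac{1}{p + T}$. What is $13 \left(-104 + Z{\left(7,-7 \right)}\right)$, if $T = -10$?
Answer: $- \frac{4069}{3} \approx -1356.3$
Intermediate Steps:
$Z{\left(p,W \right)} = \frac{1}{-10 + p}$ ($Z{\left(p,W \right)} = \frac{1}{p - 10} = \frac{1}{-10 + p}$)
$13 \left(-104 + Z{\left(7,-7 \right)}\right) = 13 \left(-104 + \frac{1}{-10 + 7}\right) = 13 \left(-104 + \frac{1}{-3}\right) = 13 \left(-104 - \frac{1}{3}\right) = 13 \left(- \frac{313}{3}\right) = - \frac{4069}{3}$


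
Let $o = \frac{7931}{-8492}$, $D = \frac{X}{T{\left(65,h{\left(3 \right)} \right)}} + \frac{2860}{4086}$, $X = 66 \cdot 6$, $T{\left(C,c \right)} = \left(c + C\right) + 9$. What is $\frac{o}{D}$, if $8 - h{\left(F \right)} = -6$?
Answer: $- \frac{1473003}{8201342} \approx -0.17961$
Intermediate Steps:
$h{\left(F \right)} = 14$ ($h{\left(F \right)} = 8 - -6 = 8 + 6 = 14$)
$T{\left(C,c \right)} = 9 + C + c$ ($T{\left(C,c \right)} = \left(C + c\right) + 9 = 9 + C + c$)
$X = 396$
$D = \frac{21247}{4086}$ ($D = \frac{396}{9 + 65 + 14} + \frac{2860}{4086} = \frac{396}{88} + 2860 \cdot \frac{1}{4086} = 396 \cdot \frac{1}{88} + \frac{1430}{2043} = \frac{9}{2} + \frac{1430}{2043} = \frac{21247}{4086} \approx 5.2$)
$o = - \frac{721}{772}$ ($o = 7931 \left(- \frac{1}{8492}\right) = - \frac{721}{772} \approx -0.93394$)
$\frac{o}{D} = - \frac{721}{772 \cdot \frac{21247}{4086}} = \left(- \frac{721}{772}\right) \frac{4086}{21247} = - \frac{1473003}{8201342}$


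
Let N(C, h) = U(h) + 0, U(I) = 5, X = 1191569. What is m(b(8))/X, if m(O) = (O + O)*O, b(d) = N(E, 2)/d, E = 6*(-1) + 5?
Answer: 25/38130208 ≈ 6.5565e-7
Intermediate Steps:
E = -1 (E = -6 + 5 = -1)
N(C, h) = 5 (N(C, h) = 5 + 0 = 5)
b(d) = 5/d
m(O) = 2*O² (m(O) = (2*O)*O = 2*O²)
m(b(8))/X = (2*(5/8)²)/1191569 = (2*(5*(⅛))²)*(1/1191569) = (2*(5/8)²)*(1/1191569) = (2*(25/64))*(1/1191569) = (25/32)*(1/1191569) = 25/38130208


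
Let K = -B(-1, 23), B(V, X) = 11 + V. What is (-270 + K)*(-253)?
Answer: 70840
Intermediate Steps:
K = -10 (K = -(11 - 1) = -1*10 = -10)
(-270 + K)*(-253) = (-270 - 10)*(-253) = -280*(-253) = 70840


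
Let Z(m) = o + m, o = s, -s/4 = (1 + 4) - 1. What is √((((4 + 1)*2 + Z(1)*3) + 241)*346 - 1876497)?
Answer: I*√1805221 ≈ 1343.6*I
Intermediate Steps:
s = -16 (s = -4*((1 + 4) - 1) = -4*(5 - 1) = -4*4 = -16)
o = -16
Z(m) = -16 + m
√((((4 + 1)*2 + Z(1)*3) + 241)*346 - 1876497) = √((((4 + 1)*2 + (-16 + 1)*3) + 241)*346 - 1876497) = √(((5*2 - 15*3) + 241)*346 - 1876497) = √(((10 - 45) + 241)*346 - 1876497) = √((-35 + 241)*346 - 1876497) = √(206*346 - 1876497) = √(71276 - 1876497) = √(-1805221) = I*√1805221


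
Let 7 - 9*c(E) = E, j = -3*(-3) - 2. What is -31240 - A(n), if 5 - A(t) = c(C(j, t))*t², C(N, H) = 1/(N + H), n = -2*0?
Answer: -31245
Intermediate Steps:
n = 0
j = 7 (j = 9 - 2 = 7)
C(N, H) = 1/(H + N)
c(E) = 7/9 - E/9
A(t) = 5 - t²*(7/9 - 1/(9*(7 + t))) (A(t) = 5 - (7/9 - 1/(9*(t + 7)))*t² = 5 - (7/9 - 1/(9*(7 + t)))*t² = 5 - t²*(7/9 - 1/(9*(7 + t))))
-31240 - A(n) = -31240 - (315 + 45*0 - 1*0²*(48 + 7*0))/(9*(7 + 0)) = -31240 - (315 + 0 - 1*0*(48 + 0))/(9*7) = -31240 - (315 + 0 - 1*0*48)/(9*7) = -31240 - (315 + 0 + 0)/(9*7) = -31240 - 315/(9*7) = -31240 - 1*5 = -31240 - 5 = -31245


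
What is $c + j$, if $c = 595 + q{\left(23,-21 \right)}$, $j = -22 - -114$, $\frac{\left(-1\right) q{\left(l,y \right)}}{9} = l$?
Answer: $480$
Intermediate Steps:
$q{\left(l,y \right)} = - 9 l$
$j = 92$ ($j = -22 + 114 = 92$)
$c = 388$ ($c = 595 - 207 = 388$)
$c + j = 388 + 92 = 480$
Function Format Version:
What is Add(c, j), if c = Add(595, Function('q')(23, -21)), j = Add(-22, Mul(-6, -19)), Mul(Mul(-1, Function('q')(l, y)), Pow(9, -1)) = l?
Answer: 480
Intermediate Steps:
Function('q')(l, y) = Mul(-9, l)
j = 92 (j = Add(-22, 114) = 92)
c = 388 (c = Add(595, Mul(-9, 23)) = Add(595, -207) = 388)
Add(c, j) = Add(388, 92) = 480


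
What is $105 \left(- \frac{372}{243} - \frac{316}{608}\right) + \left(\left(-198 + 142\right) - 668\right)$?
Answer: $- \frac{3854941}{4104} \approx -939.31$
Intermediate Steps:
$105 \left(- \frac{372}{243} - \frac{316}{608}\right) + \left(\left(-198 + 142\right) - 668\right) = 105 \left(\left(-372\right) \frac{1}{243} - \frac{79}{152}\right) - 724 = 105 \left(- \frac{124}{81} - \frac{79}{152}\right) - 724 = 105 \left(- \frac{25247}{12312}\right) - 724 = - \frac{883645}{4104} - 724 = - \frac{3854941}{4104}$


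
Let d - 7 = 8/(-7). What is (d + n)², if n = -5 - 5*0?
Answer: 36/49 ≈ 0.73469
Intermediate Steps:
n = -5 (n = -5 + 0 = -5)
d = 41/7 (d = 7 + 8/(-7) = 7 + 8*(-⅐) = 7 - 8/7 = 41/7 ≈ 5.8571)
(d + n)² = (41/7 - 5)² = (6/7)² = 36/49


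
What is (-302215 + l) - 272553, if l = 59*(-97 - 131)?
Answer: -588220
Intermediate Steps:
l = -13452 (l = 59*(-228) = -13452)
(-302215 + l) - 272553 = (-302215 - 13452) - 272553 = -315667 - 272553 = -588220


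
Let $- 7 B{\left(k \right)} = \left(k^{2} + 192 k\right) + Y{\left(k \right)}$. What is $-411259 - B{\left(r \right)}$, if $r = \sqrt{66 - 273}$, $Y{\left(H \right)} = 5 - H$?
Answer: $- \frac{2879015}{7} + \frac{573 i \sqrt{23}}{7} \approx -4.1129 \cdot 10^{5} + 392.57 i$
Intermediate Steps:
$r = 3 i \sqrt{23}$ ($r = \sqrt{-207} = 3 i \sqrt{23} \approx 14.387 i$)
$B{\left(k \right)} = - \frac{5}{7} - \frac{191 k}{7} - \frac{k^{2}}{7}$ ($B{\left(k \right)} = - \frac{\left(k^{2} + 192 k\right) - \left(-5 + k\right)}{7} = - \frac{5 + k^{2} + 191 k}{7} = - \frac{5}{7} - \frac{191 k}{7} - \frac{k^{2}}{7}$)
$-411259 - B{\left(r \right)} = -411259 - \left(- \frac{5}{7} - \frac{191 \cdot 3 i \sqrt{23}}{7} - \frac{\left(3 i \sqrt{23}\right)^{2}}{7}\right) = -411259 - \left(- \frac{5}{7} - \frac{573 i \sqrt{23}}{7} - - \frac{207}{7}\right) = -411259 - \left(- \frac{5}{7} - \frac{573 i \sqrt{23}}{7} + \frac{207}{7}\right) = -411259 - \left(\frac{202}{7} - \frac{573 i \sqrt{23}}{7}\right) = - \frac{2879015}{7} + \frac{573 i \sqrt{23}}{7}$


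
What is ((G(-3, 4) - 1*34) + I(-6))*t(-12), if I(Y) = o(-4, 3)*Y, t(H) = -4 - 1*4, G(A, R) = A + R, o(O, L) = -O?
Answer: 456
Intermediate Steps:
t(H) = -8 (t(H) = -4 - 4 = -8)
I(Y) = 4*Y (I(Y) = (-1*(-4))*Y = 4*Y)
((G(-3, 4) - 1*34) + I(-6))*t(-12) = (((-3 + 4) - 1*34) + 4*(-6))*(-8) = ((1 - 34) - 24)*(-8) = (-33 - 24)*(-8) = -57*(-8) = 456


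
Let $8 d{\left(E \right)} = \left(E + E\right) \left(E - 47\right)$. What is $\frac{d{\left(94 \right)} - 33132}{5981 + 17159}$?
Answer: $- \frac{12811}{9256} \approx -1.3841$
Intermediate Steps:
$d{\left(E \right)} = \frac{E \left(-47 + E\right)}{4}$ ($d{\left(E \right)} = \frac{\left(E + E\right) \left(E - 47\right)}{8} = \frac{2 E \left(-47 + E\right)}{8} = \frac{E \left(-47 + E\right)}{4}$)
$\frac{d{\left(94 \right)} - 33132}{5981 + 17159} = \frac{\frac{1}{4} \cdot 94 \left(-47 + 94\right) - 33132}{5981 + 17159} = \frac{\frac{1}{4} \cdot 94 \cdot 47 - 33132}{23140} = \left(\frac{2209}{2} - 33132\right) \frac{1}{23140} = \left(- \frac{64055}{2}\right) \frac{1}{23140} = - \frac{12811}{9256}$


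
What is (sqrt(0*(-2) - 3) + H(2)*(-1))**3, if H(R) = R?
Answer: 10 + 9*I*sqrt(3) ≈ 10.0 + 15.588*I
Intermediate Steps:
(sqrt(0*(-2) - 3) + H(2)*(-1))**3 = (sqrt(0*(-2) - 3) + 2*(-1))**3 = (sqrt(0 - 3) - 2)**3 = (sqrt(-3) - 2)**3 = (I*sqrt(3) - 2)**3 = (-2 + I*sqrt(3))**3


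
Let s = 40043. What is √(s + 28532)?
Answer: 5*√2743 ≈ 261.87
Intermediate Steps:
√(s + 28532) = √(40043 + 28532) = √68575 = 5*√2743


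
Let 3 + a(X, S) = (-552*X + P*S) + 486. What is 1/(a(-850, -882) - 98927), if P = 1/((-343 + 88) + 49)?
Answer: 103/38188309 ≈ 2.6972e-6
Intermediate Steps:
P = -1/206 (P = 1/(-255 + 49) = 1/(-206) = -1/206 ≈ -0.0048544)
a(X, S) = 483 - 552*X - S/206 (a(X, S) = -3 + ((-552*X - S/206) + 486) = -3 + (486 - 552*X - S/206) = 483 - 552*X - S/206)
1/(a(-850, -882) - 98927) = 1/((483 - 552*(-850) - 1/206*(-882)) - 98927) = 1/((483 + 469200 + 441/103) - 98927) = 1/(48377790/103 - 98927) = 1/(38188309/103) = 103/38188309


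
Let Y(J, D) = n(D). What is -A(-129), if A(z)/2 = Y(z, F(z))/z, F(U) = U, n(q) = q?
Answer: -2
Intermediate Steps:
Y(J, D) = D
A(z) = 2 (A(z) = 2*(z/z) = 2*1 = 2)
-A(-129) = -1*2 = -2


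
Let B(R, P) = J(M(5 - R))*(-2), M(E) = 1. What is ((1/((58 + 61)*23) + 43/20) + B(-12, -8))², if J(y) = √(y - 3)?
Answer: (117711 - 109480*I*√2)²/2996467600 ≈ -3.3759 - 12.164*I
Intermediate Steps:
J(y) = √(-3 + y)
B(R, P) = -2*I*√2 (B(R, P) = √(-3 + 1)*(-2) = √(-2)*(-2) = (I*√2)*(-2) = -2*I*√2)
((1/((58 + 61)*23) + 43/20) + B(-12, -8))² = ((1/((58 + 61)*23) + 43/20) - 2*I*√2)² = (((1/23)/119 + 43*(1/20)) - 2*I*√2)² = (((1/119)*(1/23) + 43/20) - 2*I*√2)² = ((1/2737 + 43/20) - 2*I*√2)² = (117711/54740 - 2*I*√2)²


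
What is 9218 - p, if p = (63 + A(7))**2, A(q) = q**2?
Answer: -3326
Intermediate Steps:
p = 12544 (p = (63 + 7**2)**2 = (63 + 49)**2 = 112**2 = 12544)
9218 - p = 9218 - 1*12544 = 9218 - 12544 = -3326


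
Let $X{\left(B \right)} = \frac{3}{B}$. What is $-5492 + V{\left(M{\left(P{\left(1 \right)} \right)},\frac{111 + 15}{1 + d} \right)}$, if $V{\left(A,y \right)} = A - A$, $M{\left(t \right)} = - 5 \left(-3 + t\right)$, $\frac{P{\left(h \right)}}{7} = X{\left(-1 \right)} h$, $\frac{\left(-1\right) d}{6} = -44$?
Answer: $-5492$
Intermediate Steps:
$d = 264$ ($d = \left(-6\right) \left(-44\right) = 264$)
$P{\left(h \right)} = - 21 h$ ($P{\left(h \right)} = 7 \frac{3}{-1} h = 7 \cdot 3 \left(-1\right) h = 7 \left(- 3 h\right) = - 21 h$)
$M{\left(t \right)} = 15 - 5 t$
$V{\left(A,y \right)} = 0$
$-5492 + V{\left(M{\left(P{\left(1 \right)} \right)},\frac{111 + 15}{1 + d} \right)} = -5492 + 0 = -5492$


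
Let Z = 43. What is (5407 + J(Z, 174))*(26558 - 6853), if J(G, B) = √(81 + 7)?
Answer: 106544935 + 39410*√22 ≈ 1.0673e+8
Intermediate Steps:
J(G, B) = 2*√22 (J(G, B) = √88 = 2*√22)
(5407 + J(Z, 174))*(26558 - 6853) = (5407 + 2*√22)*(26558 - 6853) = (5407 + 2*√22)*19705 = 106544935 + 39410*√22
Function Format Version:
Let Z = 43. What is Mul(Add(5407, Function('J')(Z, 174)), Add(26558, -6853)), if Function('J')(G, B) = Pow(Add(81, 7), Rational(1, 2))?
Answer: Add(106544935, Mul(39410, Pow(22, Rational(1, 2)))) ≈ 1.0673e+8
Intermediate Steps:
Function('J')(G, B) = Mul(2, Pow(22, Rational(1, 2))) (Function('J')(G, B) = Pow(88, Rational(1, 2)) = Mul(2, Pow(22, Rational(1, 2))))
Mul(Add(5407, Function('J')(Z, 174)), Add(26558, -6853)) = Mul(Add(5407, Mul(2, Pow(22, Rational(1, 2)))), Add(26558, -6853)) = Mul(Add(5407, Mul(2, Pow(22, Rational(1, 2)))), 19705) = Add(106544935, Mul(39410, Pow(22, Rational(1, 2))))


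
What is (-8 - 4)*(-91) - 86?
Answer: 1006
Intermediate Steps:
(-8 - 4)*(-91) - 86 = -12*(-91) - 86 = 1092 - 86 = 1006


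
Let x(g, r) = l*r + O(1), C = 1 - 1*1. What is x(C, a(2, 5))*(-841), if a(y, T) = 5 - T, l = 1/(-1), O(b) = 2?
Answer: -1682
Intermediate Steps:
C = 0 (C = 1 - 1 = 0)
l = -1
x(g, r) = 2 - r (x(g, r) = -r + 2 = 2 - r)
x(C, a(2, 5))*(-841) = (2 - (5 - 1*5))*(-841) = (2 - (5 - 5))*(-841) = (2 - 1*0)*(-841) = (2 + 0)*(-841) = 2*(-841) = -1682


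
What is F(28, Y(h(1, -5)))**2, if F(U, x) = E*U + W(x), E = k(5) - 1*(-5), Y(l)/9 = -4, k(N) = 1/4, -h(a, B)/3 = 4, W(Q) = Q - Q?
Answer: 21609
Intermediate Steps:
W(Q) = 0
h(a, B) = -12 (h(a, B) = -3*4 = -12)
k(N) = 1/4 (k(N) = 1*(1/4) = 1/4)
Y(l) = -36 (Y(l) = 9*(-4) = -36)
E = 21/4 (E = 1/4 - 1*(-5) = 1/4 + 5 = 21/4 ≈ 5.2500)
F(U, x) = 21*U/4 (F(U, x) = 21*U/4 + 0 = 21*U/4)
F(28, Y(h(1, -5)))**2 = ((21/4)*28)**2 = 147**2 = 21609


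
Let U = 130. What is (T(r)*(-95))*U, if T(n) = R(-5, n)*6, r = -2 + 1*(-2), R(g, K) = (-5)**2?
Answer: -1852500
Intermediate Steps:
R(g, K) = 25
r = -4 (r = -2 - 2 = -4)
T(n) = 150 (T(n) = 25*6 = 150)
(T(r)*(-95))*U = (150*(-95))*130 = -14250*130 = -1852500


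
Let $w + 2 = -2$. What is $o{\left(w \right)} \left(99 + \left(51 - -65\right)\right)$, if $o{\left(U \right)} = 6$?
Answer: $1290$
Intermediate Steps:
$w = -4$ ($w = -2 - 2 = -4$)
$o{\left(w \right)} \left(99 + \left(51 - -65\right)\right) = 6 \left(99 + \left(51 - -65\right)\right) = 6 \left(99 + \left(51 + 65\right)\right) = 6 \left(99 + 116\right) = 6 \cdot 215 = 1290$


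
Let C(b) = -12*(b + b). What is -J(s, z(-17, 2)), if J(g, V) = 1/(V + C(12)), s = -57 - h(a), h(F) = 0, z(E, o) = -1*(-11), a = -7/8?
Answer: 1/277 ≈ 0.0036101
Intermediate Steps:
a = -7/8 (a = -7*⅛ = -7/8 ≈ -0.87500)
C(b) = -24*b
z(E, o) = 11
s = -57 (s = -57 - 1*0 = -57 + 0 = -57)
J(g, V) = 1/(-288 + V) (J(g, V) = 1/(V - 24*12) = 1/(V - 288) = 1/(-288 + V))
-J(s, z(-17, 2)) = -1/(-288 + 11) = -1/(-277) = -1*(-1/277) = 1/277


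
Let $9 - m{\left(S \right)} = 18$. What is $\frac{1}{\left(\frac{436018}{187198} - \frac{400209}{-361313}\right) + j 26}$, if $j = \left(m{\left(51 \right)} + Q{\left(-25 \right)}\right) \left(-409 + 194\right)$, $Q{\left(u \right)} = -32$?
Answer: $\frac{3074412317}{704635125173958} \approx 4.3631 \cdot 10^{-6}$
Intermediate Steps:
$m{\left(S \right)} = -9$ ($m{\left(S \right)} = 9 - 18 = -9$)
$j = 8815$ ($j = \left(-9 - 32\right) \left(-409 + 194\right) = \left(-41\right) \left(-215\right) = 8815$)
$\frac{1}{\left(\frac{436018}{187198} - \frac{400209}{-361313}\right) + j 26} = \frac{1}{\left(\frac{436018}{187198} - \frac{400209}{-361313}\right) + 8815 \cdot 26} = \frac{1}{\left(436018 \cdot \frac{1}{187198} - - \frac{400209}{361313}\right) + 229190} = \frac{1}{\left(\frac{19819}{8509} + \frac{400209}{361313}\right) + 229190} = \frac{1}{\frac{10566240728}{3074412317} + 229190} = \frac{1}{\frac{704635125173958}{3074412317}} = \frac{3074412317}{704635125173958}$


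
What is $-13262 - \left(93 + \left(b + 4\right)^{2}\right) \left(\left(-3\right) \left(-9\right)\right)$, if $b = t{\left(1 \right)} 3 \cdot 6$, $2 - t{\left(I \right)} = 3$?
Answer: $-21065$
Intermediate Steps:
$t{\left(I \right)} = -1$ ($t{\left(I \right)} = 2 - 3 = -1$)
$b = -18$ ($b = \left(-1\right) 3 \cdot 6 = \left(-3\right) 6 = -18$)
$-13262 - \left(93 + \left(b + 4\right)^{2}\right) \left(\left(-3\right) \left(-9\right)\right) = -13262 - \left(93 + \left(-18 + 4\right)^{2}\right) \left(\left(-3\right) \left(-9\right)\right) = -13262 - \left(93 + \left(-14\right)^{2}\right) 27 = -13262 - \left(93 + 196\right) 27 = -13262 - 289 \cdot 27 = -13262 - 7803 = -21065$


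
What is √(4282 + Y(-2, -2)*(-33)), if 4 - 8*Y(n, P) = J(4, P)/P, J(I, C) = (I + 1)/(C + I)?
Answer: √272662/8 ≈ 65.271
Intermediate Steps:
J(I, C) = (1 + I)/(C + I)
Y(n, P) = ½ - 5/(8*P*(4 + P)) (Y(n, P) = ½ - (1 + 4)/(P + 4)/(8*P) = ½ - 5/(4 + P)/(8*P) = ½ - 5/(8*P*(4 + P)))
√(4282 + Y(-2, -2)*(-33)) = √(4282 + ((⅛)*(-5 + 4*(-2)*(4 - 2))/(-2*(4 - 2)))*(-33)) = √(4282 + ((⅛)*(-½)*(-5 + 4*(-2)*2)/2)*(-33)) = √(4282 + ((⅛)*(-½)*(½)*(-5 - 16))*(-33)) = √(4282 + ((⅛)*(-½)*(½)*(-21))*(-33)) = √(4282 + (21/32)*(-33)) = √(4282 - 693/32) = √(136331/32) = √272662/8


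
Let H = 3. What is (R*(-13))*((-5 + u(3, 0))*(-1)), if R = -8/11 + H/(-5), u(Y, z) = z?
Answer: 949/11 ≈ 86.273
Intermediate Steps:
R = -73/55 (R = -8/11 + 3/(-5) = -8*1/11 + 3*(-1/5) = -8/11 - 3/5 = -73/55 ≈ -1.3273)
(R*(-13))*((-5 + u(3, 0))*(-1)) = (-73/55*(-13))*((-5 + 0)*(-1)) = 949*(-5*(-1))/55 = (949/55)*5 = 949/11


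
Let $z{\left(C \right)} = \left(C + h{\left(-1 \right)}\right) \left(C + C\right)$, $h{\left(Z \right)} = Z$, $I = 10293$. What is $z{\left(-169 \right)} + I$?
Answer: $67753$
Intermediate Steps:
$z{\left(C \right)} = 2 C \left(-1 + C\right)$ ($z{\left(C \right)} = \left(C - 1\right) \left(C + C\right) = \left(-1 + C\right) 2 C = 2 C \left(-1 + C\right)$)
$z{\left(-169 \right)} + I = 2 \left(-169\right) \left(-1 - 169\right) + 10293 = 2 \left(-169\right) \left(-170\right) + 10293 = 57460 + 10293 = 67753$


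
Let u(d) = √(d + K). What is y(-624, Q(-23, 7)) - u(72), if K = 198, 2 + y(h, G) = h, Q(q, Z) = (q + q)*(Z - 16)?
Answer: -626 - 3*√30 ≈ -642.43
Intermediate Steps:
Q(q, Z) = 2*q*(-16 + Z) (Q(q, Z) = (2*q)*(-16 + Z) = 2*q*(-16 + Z))
y(h, G) = -2 + h
u(d) = √(198 + d) (u(d) = √(d + 198) = √(198 + d))
y(-624, Q(-23, 7)) - u(72) = (-2 - 624) - √(198 + 72) = -626 - √270 = -626 - 3*√30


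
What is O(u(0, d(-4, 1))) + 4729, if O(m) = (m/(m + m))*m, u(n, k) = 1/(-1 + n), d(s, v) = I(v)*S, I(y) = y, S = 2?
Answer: 9457/2 ≈ 4728.5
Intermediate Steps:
d(s, v) = 2*v (d(s, v) = v*2 = 2*v)
O(m) = m/2 (O(m) = (m/((2*m)))*m = ((1/(2*m))*m)*m = m/2)
O(u(0, d(-4, 1))) + 4729 = 1/(2*(-1 + 0)) + 4729 = (1/2)/(-1) + 4729 = (1/2)*(-1) + 4729 = -1/2 + 4729 = 9457/2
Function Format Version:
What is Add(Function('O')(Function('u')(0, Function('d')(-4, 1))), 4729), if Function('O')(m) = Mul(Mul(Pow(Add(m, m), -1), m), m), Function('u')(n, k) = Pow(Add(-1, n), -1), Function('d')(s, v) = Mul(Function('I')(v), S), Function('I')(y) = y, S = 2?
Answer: Rational(9457, 2) ≈ 4728.5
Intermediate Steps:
Function('d')(s, v) = Mul(2, v) (Function('d')(s, v) = Mul(v, 2) = Mul(2, v))
Function('O')(m) = Mul(Rational(1, 2), m) (Function('O')(m) = Mul(Mul(Pow(Mul(2, m), -1), m), m) = Mul(Mul(Mul(Rational(1, 2), Pow(m, -1)), m), m) = Mul(Rational(1, 2), m))
Add(Function('O')(Function('u')(0, Function('d')(-4, 1))), 4729) = Add(Mul(Rational(1, 2), Pow(Add(-1, 0), -1)), 4729) = Add(Mul(Rational(1, 2), Pow(-1, -1)), 4729) = Add(Mul(Rational(1, 2), -1), 4729) = Add(Rational(-1, 2), 4729) = Rational(9457, 2)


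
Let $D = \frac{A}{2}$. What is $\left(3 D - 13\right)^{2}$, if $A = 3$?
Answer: $\frac{289}{4} \approx 72.25$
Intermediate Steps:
$D = \frac{3}{2} \approx 1.5$
$\left(3 D - 13\right)^{2} = \left(3 \cdot \frac{3}{2} - 13\right)^{2} = \left(\frac{9}{2} - 13\right)^{2} = \left(- \frac{17}{2}\right)^{2} = \frac{289}{4}$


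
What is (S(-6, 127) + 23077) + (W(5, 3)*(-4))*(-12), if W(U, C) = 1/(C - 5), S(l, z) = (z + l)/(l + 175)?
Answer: 3896078/169 ≈ 23054.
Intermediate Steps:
S(l, z) = (l + z)/(175 + l)
W(U, C) = 1/(-5 + C)
(S(-6, 127) + 23077) + (W(5, 3)*(-4))*(-12) = ((-6 + 127)/(175 - 6) + 23077) + (-4/(-5 + 3))*(-12) = (121/169 + 23077) + (-4/(-2))*(-12) = ((1/169)*121 + 23077) - ½*(-4)*(-12) = (121/169 + 23077) + 2*(-12) = 3900134/169 - 24 = 3896078/169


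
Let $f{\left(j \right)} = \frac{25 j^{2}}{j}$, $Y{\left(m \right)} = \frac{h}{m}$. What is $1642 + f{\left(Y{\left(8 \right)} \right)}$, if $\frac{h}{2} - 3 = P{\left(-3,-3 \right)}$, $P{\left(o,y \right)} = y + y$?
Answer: $\frac{6493}{4} \approx 1623.3$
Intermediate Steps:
$P{\left(o,y \right)} = 2 y$
$h = -6$ ($h = 6 + 2 \cdot 2 \left(-3\right) = 6 + 2 \left(-6\right) = 6 - 12 = -6$)
$Y{\left(m \right)} = - \frac{6}{m}$
$f{\left(j \right)} = 25 j$
$1642 + f{\left(Y{\left(8 \right)} \right)} = 1642 + 25 \left(- \frac{6}{8}\right) = 1642 + 25 \left(\left(-6\right) \frac{1}{8}\right) = 1642 + 25 \left(- \frac{3}{4}\right) = 1642 - \frac{75}{4} = \frac{6493}{4}$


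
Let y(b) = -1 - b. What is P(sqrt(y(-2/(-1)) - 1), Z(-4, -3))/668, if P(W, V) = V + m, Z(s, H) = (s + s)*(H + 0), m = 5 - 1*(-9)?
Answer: 19/334 ≈ 0.056886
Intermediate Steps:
m = 14 (m = 5 + 9 = 14)
Z(s, H) = 2*H*s (Z(s, H) = (2*s)*H = 2*H*s)
P(W, V) = 14 + V (P(W, V) = V + 14 = 14 + V)
P(sqrt(y(-2/(-1)) - 1), Z(-4, -3))/668 = (14 + 2*(-3)*(-4))/668 = (14 + 24)*(1/668) = 38*(1/668) = 19/334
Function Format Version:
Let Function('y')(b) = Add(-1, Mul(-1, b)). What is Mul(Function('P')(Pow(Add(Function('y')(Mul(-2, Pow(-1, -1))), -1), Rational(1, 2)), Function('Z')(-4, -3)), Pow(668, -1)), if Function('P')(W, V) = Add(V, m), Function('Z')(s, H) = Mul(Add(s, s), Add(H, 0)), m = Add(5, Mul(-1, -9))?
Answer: Rational(19, 334) ≈ 0.056886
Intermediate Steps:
m = 14 (m = Add(5, 9) = 14)
Function('Z')(s, H) = Mul(2, H, s) (Function('Z')(s, H) = Mul(Mul(2, s), H) = Mul(2, H, s))
Function('P')(W, V) = Add(14, V) (Function('P')(W, V) = Add(V, 14) = Add(14, V))
Mul(Function('P')(Pow(Add(Function('y')(Mul(-2, Pow(-1, -1))), -1), Rational(1, 2)), Function('Z')(-4, -3)), Pow(668, -1)) = Mul(Add(14, Mul(2, -3, -4)), Pow(668, -1)) = Mul(Add(14, 24), Rational(1, 668)) = Mul(38, Rational(1, 668)) = Rational(19, 334)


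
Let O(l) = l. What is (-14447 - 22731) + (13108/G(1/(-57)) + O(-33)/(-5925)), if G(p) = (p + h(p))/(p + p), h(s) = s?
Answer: -47538239/1975 ≈ -24070.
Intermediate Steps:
G(p) = 1 (G(p) = (p + p)/(p + p) = (2*p)/((2*p)) = (2*p)*(1/(2*p)) = 1)
(-14447 - 22731) + (13108/G(1/(-57)) + O(-33)/(-5925)) = (-14447 - 22731) + (13108/1 - 33/(-5925)) = -37178 + (13108*1 - 33*(-1/5925)) = -37178 + (13108 + 11/1975) = -37178 + 25888311/1975 = -47538239/1975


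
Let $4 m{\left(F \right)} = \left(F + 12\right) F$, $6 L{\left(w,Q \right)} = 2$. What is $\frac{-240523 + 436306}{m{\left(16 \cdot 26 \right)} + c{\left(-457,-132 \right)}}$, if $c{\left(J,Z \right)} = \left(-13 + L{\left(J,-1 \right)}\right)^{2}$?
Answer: $\frac{251721}{57436} \approx 4.3826$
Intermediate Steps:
$L{\left(w,Q \right)} = \frac{1}{3}$ ($L{\left(w,Q \right)} = \frac{1}{6} \cdot 2 = \frac{1}{3}$)
$c{\left(J,Z \right)} = \frac{1444}{9}$ ($c{\left(J,Z \right)} = \left(-13 + \frac{1}{3}\right)^{2} = \left(- \frac{38}{3}\right)^{2} = \frac{1444}{9}$)
$m{\left(F \right)} = \frac{F \left(12 + F\right)}{4}$ ($m{\left(F \right)} = \frac{\left(F + 12\right) F}{4} = \frac{\left(12 + F\right) F}{4} = \frac{F \left(12 + F\right)}{4}$)
$\frac{-240523 + 436306}{m{\left(16 \cdot 26 \right)} + c{\left(-457,-132 \right)}} = \frac{-240523 + 436306}{\frac{16 \cdot 26 \left(12 + 16 \cdot 26\right)}{4} + \frac{1444}{9}} = \frac{195783}{\frac{1}{4} \cdot 416 \left(12 + 416\right) + \frac{1444}{9}} = \frac{195783}{\frac{1}{4} \cdot 416 \cdot 428 + \frac{1444}{9}} = \frac{195783}{44512 + \frac{1444}{9}} = \frac{195783}{\frac{402052}{9}} = 195783 \cdot \frac{9}{402052} = \frac{251721}{57436}$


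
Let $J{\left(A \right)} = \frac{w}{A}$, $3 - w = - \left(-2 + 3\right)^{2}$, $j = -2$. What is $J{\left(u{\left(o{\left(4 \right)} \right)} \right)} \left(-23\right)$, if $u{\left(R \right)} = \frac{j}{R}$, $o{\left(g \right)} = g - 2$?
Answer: $92$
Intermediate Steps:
$o{\left(g \right)} = -2 + g$
$w = 4$ ($w = 3 - - \left(-2 + 3\right)^{2} = 3 - - 1^{2} = 3 - \left(-1\right) 1 = 3 - -1 = 3 + 1 = 4$)
$u{\left(R \right)} = - \frac{2}{R}$
$J{\left(A \right)} = \frac{4}{A}$
$J{\left(u{\left(o{\left(4 \right)} \right)} \right)} \left(-23\right) = \frac{4}{\left(-2\right) \frac{1}{-2 + 4}} \left(-23\right) = \frac{4}{\left(-2\right) \frac{1}{2}} \left(-23\right) = \frac{4}{-1} \left(-23\right) = 4 \left(-1\right) \left(-23\right) = \left(-4\right) \left(-23\right) = 92$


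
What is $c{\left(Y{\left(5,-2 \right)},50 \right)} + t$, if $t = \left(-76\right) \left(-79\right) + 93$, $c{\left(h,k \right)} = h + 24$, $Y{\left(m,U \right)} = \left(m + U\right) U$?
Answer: $6115$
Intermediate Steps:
$Y{\left(m,U \right)} = U \left(U + m\right)$ ($Y{\left(m,U \right)} = \left(U + m\right) U = U \left(U + m\right)$)
$c{\left(h,k \right)} = 24 + h$
$t = 6097$ ($t = 6004 + 93 = 6097$)
$c{\left(Y{\left(5,-2 \right)},50 \right)} + t = \left(24 - 2 \left(-2 + 5\right)\right) + 6097 = \left(24 - 6\right) + 6097 = 18 + 6097 = 6115$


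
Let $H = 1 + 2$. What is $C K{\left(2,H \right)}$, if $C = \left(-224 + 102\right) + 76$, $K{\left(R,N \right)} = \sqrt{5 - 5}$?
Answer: $0$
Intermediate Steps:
$H = 3$
$K{\left(R,N \right)} = 0$ ($K{\left(R,N \right)} = \sqrt{0} = 0$)
$C = -46$ ($C = -122 + 76 = -46$)
$C K{\left(2,H \right)} = \left(-46\right) 0 = 0$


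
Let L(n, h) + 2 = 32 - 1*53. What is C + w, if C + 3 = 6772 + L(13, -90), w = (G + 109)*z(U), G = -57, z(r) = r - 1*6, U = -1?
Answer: 6382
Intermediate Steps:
z(r) = -6 + r (z(r) = r - 6 = -6 + r)
L(n, h) = -23 (L(n, h) = -2 + (32 - 1*53) = -2 + (32 - 53) = -2 - 21 = -23)
w = -364 (w = (-57 + 109)*(-6 - 1) = 52*(-7) = -364)
C = 6746 (C = -3 + (6772 - 23) = -3 + 6749 = 6746)
C + w = 6746 - 364 = 6382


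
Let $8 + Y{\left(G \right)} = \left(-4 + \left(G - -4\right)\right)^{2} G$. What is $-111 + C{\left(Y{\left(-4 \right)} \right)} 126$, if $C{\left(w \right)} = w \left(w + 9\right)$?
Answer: $571425$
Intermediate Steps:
$Y{\left(G \right)} = -8 + G^{3}$ ($Y{\left(G \right)} = -8 + \left(-4 + \left(G - -4\right)\right)^{2} G = -8 + \left(-4 + \left(G + 4\right)\right)^{2} G = -8 + \left(-4 + \left(4 + G\right)\right)^{2} G = -8 + G^{2} G = -8 + G^{3}$)
$C{\left(w \right)} = w \left(9 + w\right)$
$-111 + C{\left(Y{\left(-4 \right)} \right)} 126 = -111 + \left(-8 + \left(-4\right)^{3}\right) \left(9 + \left(-8 + \left(-4\right)^{3}\right)\right) 126 = -111 + \left(-8 - 64\right) \left(9 - 72\right) 126 = -111 + - 72 \left(9 - 72\right) 126 = -111 + \left(-72\right) \left(-63\right) 126 = -111 + 4536 \cdot 126 = -111 + 571536 = 571425$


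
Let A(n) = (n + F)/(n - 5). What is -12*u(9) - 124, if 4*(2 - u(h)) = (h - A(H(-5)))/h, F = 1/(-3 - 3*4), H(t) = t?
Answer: -32663/225 ≈ -145.17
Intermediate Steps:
F = -1/15 (F = 1/(-3 - 12) = 1/(-15) = -1/15 ≈ -0.066667)
A(n) = (-1/15 + n)/(-5 + n) (A(n) = (n - 1/15)/(n - 5) = (-1/15 + n)/(-5 + n))
u(h) = 2 - (-38/75 + h)/(4*h) (u(h) = 2 - (h - (-1/15 - 5)/(-5 - 5))/(4*h) = 2 - (h - (-76)/((-10)*15))/(4*h) = 2 - (h - (-1)*(-76)/(10*15))/(4*h) = 2 - (h - 1*38/75)/(4*h) = 2 - (h - 38/75)/(4*h) = 2 - (-38/75 + h)/(4*h))
-12*u(9) - 124 = -(38 + 525*9)/(25*9) - 124 = -(38 + 4725)/(25*9) - 124 = -4763/(25*9) - 124 = -12*4763/2700 - 124 = -4763/225 - 124 = -32663/225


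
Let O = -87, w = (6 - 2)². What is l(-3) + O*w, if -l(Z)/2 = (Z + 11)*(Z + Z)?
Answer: -1296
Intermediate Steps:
w = 16 (w = 4² = 16)
l(Z) = -4*Z*(11 + Z) (l(Z) = -2*(Z + 11)*(Z + Z) = -2*(11 + Z)*2*Z = -4*Z*(11 + Z))
l(-3) + O*w = -4*(-3)*(11 - 3) - 87*16 = -4*(-3)*8 - 1392 = 96 - 1392 = -1296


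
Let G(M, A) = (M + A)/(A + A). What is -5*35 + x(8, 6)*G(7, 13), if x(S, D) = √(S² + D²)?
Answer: -2175/13 ≈ -167.31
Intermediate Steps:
x(S, D) = √(D² + S²)
G(M, A) = (A + M)/(2*A) (G(M, A) = (A + M)/((2*A)) = (A + M)*(1/(2*A)) = (A + M)/(2*A))
-5*35 + x(8, 6)*G(7, 13) = -5*35 + √(6² + 8²)*((½)*(13 + 7)/13) = -175 + √(36 + 64)*((½)*(1/13)*20) = -175 + √100*(10/13) = -175 + 10*(10/13) = -175 + 100/13 = -2175/13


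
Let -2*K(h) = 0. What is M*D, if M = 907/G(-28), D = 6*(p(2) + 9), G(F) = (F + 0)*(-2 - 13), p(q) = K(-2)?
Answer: 8163/70 ≈ 116.61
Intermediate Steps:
K(h) = 0 (K(h) = -½*0 = 0)
p(q) = 0
G(F) = -15*F (G(F) = F*(-15) = -15*F)
D = 54 (D = 6*(0 + 9) = 6*9 = 54)
M = 907/420 (M = 907/((-15*(-28))) = 907/420 ≈ 2.1595)
M*D = (907/420)*54 = 8163/70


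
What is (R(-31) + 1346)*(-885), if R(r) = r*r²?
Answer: 25173825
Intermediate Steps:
R(r) = r³
(R(-31) + 1346)*(-885) = ((-31)³ + 1346)*(-885) = (-29791 + 1346)*(-885) = -28445*(-885) = 25173825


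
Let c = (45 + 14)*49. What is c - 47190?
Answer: -44299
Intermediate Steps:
c = 2891 (c = 59*49 = 2891)
c - 47190 = 2891 - 47190 = -44299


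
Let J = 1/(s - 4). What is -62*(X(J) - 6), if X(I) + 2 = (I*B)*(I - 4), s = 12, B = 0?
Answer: 496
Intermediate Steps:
J = ⅛ (J = 1/(12 - 4) = 1/8 = ⅛ ≈ 0.12500)
X(I) = -2 (X(I) = -2 + (I*0)*(I - 4) = -2 + 0*(-4 + I) = -2 + 0 = -2)
-62*(X(J) - 6) = -62*(-2 - 6) = -62*(-8) = 496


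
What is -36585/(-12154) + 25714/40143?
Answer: 1781159611/487898022 ≈ 3.6507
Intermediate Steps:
-36585/(-12154) + 25714/40143 = -36585*(-1/12154) + 25714*(1/40143) = 36585/12154 + 25714/40143 = 1781159611/487898022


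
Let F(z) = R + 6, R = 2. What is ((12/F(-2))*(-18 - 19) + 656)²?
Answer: 1442401/4 ≈ 3.6060e+5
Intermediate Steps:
F(z) = 8 (F(z) = 2 + 6 = 8)
((12/F(-2))*(-18 - 19) + 656)² = ((12/8)*(-18 - 19) + 656)² = ((12*(⅛))*(-37) + 656)² = ((3/2)*(-37) + 656)² = (-111/2 + 656)² = (1201/2)² = 1442401/4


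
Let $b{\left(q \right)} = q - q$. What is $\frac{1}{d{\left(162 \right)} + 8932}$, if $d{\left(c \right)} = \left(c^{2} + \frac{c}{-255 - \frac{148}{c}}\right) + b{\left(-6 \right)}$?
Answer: $\frac{20729}{729150182} \approx 2.8429 \cdot 10^{-5}$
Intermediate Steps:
$b{\left(q \right)} = 0$
$d{\left(c \right)} = c^{2} + \frac{c}{-255 - \frac{148}{c}}$ ($d{\left(c \right)} = \left(c^{2} + \frac{c}{-255 - \frac{148}{c}}\right) + 0 = c^{2} + \frac{c}{-255 - \frac{148}{c}}$)
$\frac{1}{d{\left(162 \right)} + 8932} = \frac{1}{\frac{162^{2} \left(147 + 255 \cdot 162\right)}{148 + 255 \cdot 162} + 8932} = \frac{1}{\frac{26244 \left(147 + 41310\right)}{148 + 41310} + 8932} = \frac{1}{26244 \cdot \frac{1}{41458} \cdot 41457 + 8932} = \frac{1}{\frac{543998754}{20729} + 8932} = \frac{1}{\frac{729150182}{20729}} = \frac{20729}{729150182}$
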